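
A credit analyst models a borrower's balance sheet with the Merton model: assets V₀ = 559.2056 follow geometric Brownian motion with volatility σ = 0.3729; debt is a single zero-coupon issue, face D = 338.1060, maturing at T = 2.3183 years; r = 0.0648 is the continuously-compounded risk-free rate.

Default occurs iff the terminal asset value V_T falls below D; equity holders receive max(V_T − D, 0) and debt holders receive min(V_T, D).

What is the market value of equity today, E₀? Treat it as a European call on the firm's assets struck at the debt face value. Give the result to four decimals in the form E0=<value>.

d₁ = [ln(V₀/D) + (r + σ²/2)T] / (σ√T)
   = [ln(559.2056/338.1060) + (0.0648 + 0.5·0.3729²)·2.3183] / (0.3729·√2.3183)
   = [0.503158 + 0.311411] / 0.567776 = 1.434665
d₂ = d₁ − σ√T = 1.434665 − 0.567776 = 0.866888
N(d₁) = 0.924309,  N(d₂) = 0.806998,  e^(−rT) = 0.860514
E₀ = V₀·N(d₁) − D·e^(−rT)·N(d₂)
   = 559.2056·0.924309 − 338.1060·0.860514·0.806998 = 282.086569

E0=282.0866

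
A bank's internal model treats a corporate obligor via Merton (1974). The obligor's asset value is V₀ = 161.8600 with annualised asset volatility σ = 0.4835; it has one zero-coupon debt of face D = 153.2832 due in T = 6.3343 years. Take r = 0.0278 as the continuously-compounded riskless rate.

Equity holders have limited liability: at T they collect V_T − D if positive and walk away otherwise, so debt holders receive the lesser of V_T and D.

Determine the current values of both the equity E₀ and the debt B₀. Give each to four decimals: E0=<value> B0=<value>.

d₁ = [ln(V₀/D) + (r + σ²/2)T] / (σ√T)
   = [ln(161.8600/153.2832) + (0.0278 + 0.5·0.4835²)·6.3343] / (0.4835·√6.3343)
   = [0.054445 + 0.916485] / 1.216875 = 0.797888
d₂ = d₁ − σ√T = 0.797888 − 1.216875 = -0.418986
N(d₁) = 0.787532,  N(d₂) = 0.337613,  e^(−rT) = 0.838540
E₀ = V₀·N(d₁) − D·e^(−rT)·N(d₂)
   = 161.8600·0.787532 − 153.2832·0.838540·0.337613 = 84.075214
B₀ = V₀ − E₀ = 161.8600 − 84.075214 = 77.784786

E0=84.0752 B0=77.7848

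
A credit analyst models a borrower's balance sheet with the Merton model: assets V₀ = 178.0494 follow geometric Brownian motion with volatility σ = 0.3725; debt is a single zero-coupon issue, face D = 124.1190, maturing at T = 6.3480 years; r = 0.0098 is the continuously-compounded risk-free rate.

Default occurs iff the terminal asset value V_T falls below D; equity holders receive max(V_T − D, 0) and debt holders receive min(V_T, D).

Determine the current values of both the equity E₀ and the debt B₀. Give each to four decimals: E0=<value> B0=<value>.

d₁ = [ln(V₀/D) + (r + σ²/2)T] / (σ√T)
   = [ln(178.0494/124.1190) + (0.0098 + 0.5·0.3725²)·6.3480] / (0.3725·√6.3480)
   = [0.360820 + 0.502623] / 0.938523 = 0.920002
d₂ = d₁ − σ√T = 0.920002 − 0.938523 = -0.018520
N(d₁) = 0.821214,  N(d₂) = 0.492612,  e^(−rT) = 0.939685
E₀ = V₀·N(d₁) − D·e^(−rT)·N(d₂)
   = 178.0494·0.821214 − 124.1190·0.939685·0.492612 = 88.762004
B₀ = V₀ − E₀ = 178.0494 − 88.762004 = 89.287396

E0=88.7620 B0=89.2874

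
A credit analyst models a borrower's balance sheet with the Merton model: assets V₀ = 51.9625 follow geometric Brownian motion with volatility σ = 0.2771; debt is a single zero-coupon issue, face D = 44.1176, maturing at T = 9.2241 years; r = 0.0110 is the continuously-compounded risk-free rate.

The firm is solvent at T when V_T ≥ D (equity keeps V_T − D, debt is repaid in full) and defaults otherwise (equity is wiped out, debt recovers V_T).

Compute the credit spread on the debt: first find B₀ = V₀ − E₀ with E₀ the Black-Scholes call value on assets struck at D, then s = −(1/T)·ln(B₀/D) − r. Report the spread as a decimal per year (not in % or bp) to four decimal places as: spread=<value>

d₁ = [ln(V₀/D) + (r + σ²/2)T] / (σ√T)
   = [ln(51.9625/44.1176) + (0.0110 + 0.5·0.2771²)·9.2241] / (0.2771·√9.2241)
   = [0.163664 + 0.455599] / 0.841586 = 0.735827
d₂ = d₁ − σ√T = 0.735827 − 0.841586 = -0.105759
N(d₁) = 0.769082,  N(d₂) = 0.457887,  e^(−rT) = 0.903513
E₀ = V₀·N(d₁) − D·e^(−rT)·N(d₂)
   = 51.9625·0.769082 − 44.1176·0.903513·0.457887 = 21.711685
B₀ = V₀ − E₀ = 51.9625 − 21.711685 = 30.250815
spread = −(1/T)·ln(B₀/D) − r = −(1/9.2241)·ln(30.250815/44.1176) − 0.0110 = 0.02990759

spread=0.0299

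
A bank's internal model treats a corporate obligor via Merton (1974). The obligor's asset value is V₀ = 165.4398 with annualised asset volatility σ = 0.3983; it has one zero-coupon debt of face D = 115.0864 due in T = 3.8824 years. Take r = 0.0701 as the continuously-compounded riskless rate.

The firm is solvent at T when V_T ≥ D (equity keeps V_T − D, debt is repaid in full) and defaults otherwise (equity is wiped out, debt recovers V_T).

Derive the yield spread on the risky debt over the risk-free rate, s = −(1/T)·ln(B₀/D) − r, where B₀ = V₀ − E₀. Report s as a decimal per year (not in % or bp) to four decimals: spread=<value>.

spread=0.0335

d₁ = [ln(V₀/D) + (r + σ²/2)T] / (σ√T)
   = [ln(165.4398/115.0864) + (0.0701 + 0.5·0.3983²)·3.8824] / (0.3983·√3.8824)
   = [0.362924 + 0.580114] / 0.784803 = 1.201624
d₂ = d₁ − σ√T = 1.201624 − 0.784803 = 0.416822
N(d₁) = 0.885245,  N(d₂) = 0.661596,  e^(−rT) = 0.761735
E₀ = V₀·N(d₁) − D·e^(−rT)·N(d₂)
   = 165.4398·0.885245 − 115.0864·0.761735·0.661596 = 88.455810
B₀ = V₀ − E₀ = 165.4398 − 88.455810 = 76.983990
spread = −(1/T)·ln(B₀/D) − r = −(1/3.8824)·ln(76.983990/115.0864) − 0.0701 = 0.03346627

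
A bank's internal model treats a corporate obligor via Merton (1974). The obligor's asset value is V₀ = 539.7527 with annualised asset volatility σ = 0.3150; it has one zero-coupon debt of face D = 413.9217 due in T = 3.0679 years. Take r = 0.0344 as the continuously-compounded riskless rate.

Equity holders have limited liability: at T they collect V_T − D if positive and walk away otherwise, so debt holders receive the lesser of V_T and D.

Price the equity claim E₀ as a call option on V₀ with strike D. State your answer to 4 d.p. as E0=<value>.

E0=203.5418

d₁ = [ln(V₀/D) + (r + σ²/2)T] / (σ√T)
   = [ln(539.7527/413.9217) + (0.0344 + 0.5·0.3150²)·3.0679] / (0.3150·√3.0679)
   = [0.265434 + 0.257742] / 0.551736 = 0.948237
d₂ = d₁ − σ√T = 0.948237 − 0.551736 = 0.396501
N(d₁) = 0.828496,  N(d₂) = 0.654132,  e^(−rT) = 0.899842
E₀ = V₀·N(d₁) − D·e^(−rT)·N(d₂)
   = 539.7527·0.828496 − 413.9217·0.899842·0.654132 = 203.541819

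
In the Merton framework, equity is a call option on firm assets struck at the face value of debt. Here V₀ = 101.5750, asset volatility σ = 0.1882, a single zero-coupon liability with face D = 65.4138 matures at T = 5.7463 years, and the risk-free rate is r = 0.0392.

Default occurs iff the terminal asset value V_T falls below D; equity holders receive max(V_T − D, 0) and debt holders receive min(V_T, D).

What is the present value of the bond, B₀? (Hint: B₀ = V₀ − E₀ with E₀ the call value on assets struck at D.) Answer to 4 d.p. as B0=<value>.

B0=51.2194

d₁ = [ln(V₀/D) + (r + σ²/2)T] / (σ√T)
   = [ln(101.5750/65.4138) + (0.0392 + 0.5·0.1882²)·5.7463] / (0.1882·√5.7463)
   = [0.440064 + 0.327020] / 0.451143 = 1.700314
d₂ = d₁ − σ√T = 1.700314 − 0.451143 = 1.249171
N(d₁) = 0.955464,  N(d₂) = 0.894199,  e^(−rT) = 0.798313
E₀ = V₀·N(d₁) − D·e^(−rT)·N(d₂)
   = 101.5750·0.955464 − 65.4138·0.798313·0.894199 = 50.355606
B₀ = V₀ − E₀ = 101.5750 − 50.355606 = 51.219394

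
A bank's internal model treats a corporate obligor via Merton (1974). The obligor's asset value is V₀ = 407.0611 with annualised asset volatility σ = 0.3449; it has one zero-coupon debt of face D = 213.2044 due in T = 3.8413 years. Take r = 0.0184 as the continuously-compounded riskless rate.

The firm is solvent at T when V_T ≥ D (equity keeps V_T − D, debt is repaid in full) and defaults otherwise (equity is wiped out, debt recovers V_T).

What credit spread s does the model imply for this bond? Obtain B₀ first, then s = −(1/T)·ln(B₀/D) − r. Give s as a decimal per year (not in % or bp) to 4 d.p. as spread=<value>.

d₁ = [ln(V₀/D) + (r + σ²/2)T] / (σ√T)
   = [ln(407.0611/213.2044) + (0.0184 + 0.5·0.3449²)·3.8413] / (0.3449·√3.8413)
   = [0.646712 + 0.299153] / 0.675978 = 1.399255
d₂ = d₁ − σ√T = 1.399255 − 0.675978 = 0.723277
N(d₁) = 0.919132,  N(d₂) = 0.765245,  e^(−rT) = 0.931760
E₀ = V₀·N(d₁) − D·e^(−rT)·N(d₂)
   = 407.0611·0.919132 − 213.2044·0.931760·0.765245 = 222.122711
B₀ = V₀ − E₀ = 407.0611 − 222.122711 = 184.938389
spread = −(1/T)·ln(B₀/D) − r = −(1/3.8413)·ln(184.938389/213.2044) − 0.0184 = 0.01862616

spread=0.0186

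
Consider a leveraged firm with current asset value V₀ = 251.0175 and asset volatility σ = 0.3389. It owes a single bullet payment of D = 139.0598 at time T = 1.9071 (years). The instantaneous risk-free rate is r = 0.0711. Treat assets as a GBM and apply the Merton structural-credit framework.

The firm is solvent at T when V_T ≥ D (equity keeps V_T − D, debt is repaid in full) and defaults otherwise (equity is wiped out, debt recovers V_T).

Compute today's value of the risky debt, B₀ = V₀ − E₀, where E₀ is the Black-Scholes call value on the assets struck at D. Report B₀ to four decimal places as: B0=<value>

d₁ = [ln(V₀/D) + (r + σ²/2)T] / (σ√T)
   = [ln(251.0175/139.0598) + (0.0711 + 0.5·0.3389²)·1.9071] / (0.3389·√1.9071)
   = [0.590619 + 0.245113] / 0.468013 = 1.785700
d₂ = d₁ − σ√T = 1.785700 − 0.468013 = 1.317687
N(d₁) = 0.962926,  N(d₂) = 0.906196,  e^(−rT) = 0.873196
E₀ = V₀·N(d₁) − D·e^(−rT)·N(d₂)
   = 251.0175·0.962926 − 139.0598·0.873196·0.906196 = 131.675112
B₀ = V₀ − E₀ = 251.0175 − 131.675112 = 119.342388

B0=119.3424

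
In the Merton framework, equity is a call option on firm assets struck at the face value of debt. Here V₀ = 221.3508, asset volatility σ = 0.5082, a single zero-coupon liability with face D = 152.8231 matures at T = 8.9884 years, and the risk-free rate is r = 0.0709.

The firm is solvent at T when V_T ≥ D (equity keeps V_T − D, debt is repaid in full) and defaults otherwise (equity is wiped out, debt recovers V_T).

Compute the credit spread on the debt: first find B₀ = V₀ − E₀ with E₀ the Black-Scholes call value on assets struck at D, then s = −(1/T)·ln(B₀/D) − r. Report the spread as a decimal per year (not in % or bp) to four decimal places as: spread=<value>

spread=0.0442

d₁ = [ln(V₀/D) + (r + σ²/2)T] / (σ√T)
   = [ln(221.3508/152.8231) + (0.0709 + 0.5·0.5082²)·8.9884] / (0.5082·√8.9884)
   = [0.370468 + 1.797982] / 1.523617 = 1.423225
d₂ = d₁ − σ√T = 1.423225 − 1.523617 = -0.100392
N(d₁) = 0.922665,  N(d₂) = 0.460016,  e^(−rT) = 0.528730
E₀ = V₀·N(d₁) − D·e^(−rT)·N(d₂)
   = 221.3508·0.922665 − 152.8231·0.528730·0.460016 = 167.062213
B₀ = V₀ − E₀ = 221.3508 − 167.062213 = 54.288587
spread = −(1/T)·ln(B₀/D) − r = −(1/8.9884)·ln(54.288587/152.8231) − 0.0709 = 0.04424475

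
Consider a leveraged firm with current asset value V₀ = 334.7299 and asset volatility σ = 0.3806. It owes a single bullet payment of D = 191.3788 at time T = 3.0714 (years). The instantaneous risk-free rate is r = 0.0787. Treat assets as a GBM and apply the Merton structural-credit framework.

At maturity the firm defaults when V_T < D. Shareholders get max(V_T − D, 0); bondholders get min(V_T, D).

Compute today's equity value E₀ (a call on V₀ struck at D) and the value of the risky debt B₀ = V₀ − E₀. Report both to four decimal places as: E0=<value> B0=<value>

E0=192.5204 B0=142.2095

d₁ = [ln(V₀/D) + (r + σ²/2)T] / (σ√T)
   = [ln(334.7299/191.3788) + (0.0787 + 0.5·0.3806²)·3.0714] / (0.3806·√3.0714)
   = [0.559069 + 0.464175] / 0.667017 = 1.534060
d₂ = d₁ − σ√T = 1.534060 − 0.667017 = 0.867043
N(d₁) = 0.937493,  N(d₂) = 0.807041,  e^(−rT) = 0.785277
E₀ = V₀·N(d₁) − D·e^(−rT)·N(d₂)
   = 334.7299·0.937493 − 191.3788·0.785277·0.807041 = 192.520423
B₀ = V₀ − E₀ = 334.7299 − 192.520423 = 142.209477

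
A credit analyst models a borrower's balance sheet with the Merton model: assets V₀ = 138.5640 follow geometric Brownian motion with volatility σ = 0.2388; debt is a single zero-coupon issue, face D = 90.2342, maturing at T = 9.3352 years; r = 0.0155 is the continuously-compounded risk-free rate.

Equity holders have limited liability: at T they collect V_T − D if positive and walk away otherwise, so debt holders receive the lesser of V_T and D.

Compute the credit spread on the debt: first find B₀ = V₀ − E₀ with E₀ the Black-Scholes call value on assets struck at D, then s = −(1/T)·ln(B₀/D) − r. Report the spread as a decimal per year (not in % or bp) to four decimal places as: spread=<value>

d₁ = [ln(V₀/D) + (r + σ²/2)T] / (σ√T)
   = [ln(138.5640/90.2342) + (0.0155 + 0.5·0.2388²)·9.3352] / (0.2388·√9.3352)
   = [0.428924 + 0.410868] / 0.729619 = 1.151000
d₂ = d₁ − σ√T = 1.151000 − 0.729619 = 0.421381
N(d₁) = 0.875134,  N(d₂) = 0.663261,  e^(−rT) = 0.865286
E₀ = V₀·N(d₁) − D·e^(−rT)·N(d₂)
   = 138.5640·0.875134 − 90.2342·0.865286·0.663261 = 69.475678
B₀ = V₀ − E₀ = 138.5640 − 69.475678 = 69.088322
spread = −(1/T)·ln(B₀/D) − r = −(1/9.3352)·ln(69.088322/90.2342) − 0.0155 = 0.01310386

spread=0.0131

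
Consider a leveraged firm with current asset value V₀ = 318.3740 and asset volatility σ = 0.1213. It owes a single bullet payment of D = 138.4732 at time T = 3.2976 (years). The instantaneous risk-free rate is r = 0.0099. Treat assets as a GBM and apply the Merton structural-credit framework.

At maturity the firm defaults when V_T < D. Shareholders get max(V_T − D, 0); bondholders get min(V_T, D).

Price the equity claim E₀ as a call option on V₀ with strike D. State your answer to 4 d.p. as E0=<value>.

d₁ = [ln(V₀/D) + (r + σ²/2)T] / (σ√T)
   = [ln(318.3740/138.4732) + (0.0099 + 0.5·0.1213²)·3.2976] / (0.1213·√3.2976)
   = [0.832550 + 0.056906] / 0.220272 = 4.037986
d₂ = d₁ − σ√T = 4.037986 − 0.220272 = 3.817713
N(d₁) = 0.999973,  N(d₂) = 0.999933,  e^(−rT) = 0.967881
E₀ = V₀·N(d₁) − D·e^(−rT)·N(d₂)
   = 318.3740·0.999973 − 138.4732·0.967881·0.999933 = 184.348879

E0=184.3489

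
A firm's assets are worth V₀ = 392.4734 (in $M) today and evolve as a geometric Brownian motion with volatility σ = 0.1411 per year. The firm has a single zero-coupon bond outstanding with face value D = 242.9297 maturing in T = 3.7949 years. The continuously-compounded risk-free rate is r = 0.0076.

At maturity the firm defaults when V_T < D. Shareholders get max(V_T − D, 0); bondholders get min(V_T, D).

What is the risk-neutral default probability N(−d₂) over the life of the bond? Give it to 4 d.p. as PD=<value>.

PD=0.0434

d₁ = [ln(V₀/D) + (r + σ²/2)T] / (σ√T)
   = [ln(392.4734/242.9297) + (0.0076 + 0.5·0.1411²)·3.7949] / (0.1411·√3.7949)
   = [0.479697 + 0.066618] / 0.274870 = 1.987539
d₂ = d₁ − σ√T = 1.987539 − 0.274870 = 1.712669
risk-neutral PD = N(−d₂) = N(-1.712669) = 0.043387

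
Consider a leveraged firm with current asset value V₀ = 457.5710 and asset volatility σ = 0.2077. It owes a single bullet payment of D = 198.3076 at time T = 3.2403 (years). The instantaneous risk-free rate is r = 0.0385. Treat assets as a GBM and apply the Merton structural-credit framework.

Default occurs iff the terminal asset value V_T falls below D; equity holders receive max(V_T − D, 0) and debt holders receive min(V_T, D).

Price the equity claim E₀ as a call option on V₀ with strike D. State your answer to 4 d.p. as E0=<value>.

d₁ = [ln(V₀/D) + (r + σ²/2)T] / (σ√T)
   = [ln(457.5710/198.3076) + (0.0385 + 0.5·0.2077²)·3.2403] / (0.2077·√3.2403)
   = [0.836113 + 0.194644] / 0.373877 = 2.756938
d₂ = d₁ − σ√T = 2.756938 − 0.373877 = 2.383060
N(d₁) = 0.997083,  N(d₂) = 0.991415,  e^(−rT) = 0.882716
E₀ = V₀·N(d₁) − D·e^(−rT)·N(d₂)
   = 457.5710·0.997083 − 198.3076·0.882716·0.991415 = 282.689556

E0=282.6896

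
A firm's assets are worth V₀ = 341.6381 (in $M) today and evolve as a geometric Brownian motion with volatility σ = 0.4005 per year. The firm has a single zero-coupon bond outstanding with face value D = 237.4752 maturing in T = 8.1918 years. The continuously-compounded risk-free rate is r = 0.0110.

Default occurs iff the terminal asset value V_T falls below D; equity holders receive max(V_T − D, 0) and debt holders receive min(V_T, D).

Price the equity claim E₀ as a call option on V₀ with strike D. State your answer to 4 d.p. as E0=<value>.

E0=191.5954

d₁ = [ln(V₀/D) + (r + σ²/2)T] / (σ√T)
   = [ln(341.6381/237.4752) + (0.0110 + 0.5·0.4005²)·8.1918] / (0.4005·√8.1918)
   = [0.363689 + 0.747093] / 1.146284 = 0.969029
d₂ = d₁ − σ√T = 0.969029 − 1.146284 = -0.177255
N(d₁) = 0.833735,  N(d₂) = 0.429654,  e^(−rT) = 0.913831
E₀ = V₀·N(d₁) − D·e^(−rT)·N(d₂)
   = 341.6381·0.833735 − 237.4752·0.913831·0.429654 = 191.595356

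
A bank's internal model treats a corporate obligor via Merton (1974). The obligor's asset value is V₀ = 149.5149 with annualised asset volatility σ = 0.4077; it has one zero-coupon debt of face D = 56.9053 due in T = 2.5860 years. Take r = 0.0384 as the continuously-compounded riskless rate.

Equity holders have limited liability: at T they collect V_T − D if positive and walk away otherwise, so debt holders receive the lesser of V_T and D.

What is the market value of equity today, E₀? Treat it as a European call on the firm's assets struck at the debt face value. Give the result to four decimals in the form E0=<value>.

E0=99.2007

d₁ = [ln(V₀/D) + (r + σ²/2)T] / (σ√T)
   = [ln(149.5149/56.9053) + (0.0384 + 0.5·0.4077²)·2.5860] / (0.4077·√2.5860)
   = [0.966008 + 0.314224] / 0.655624 = 1.952691
d₂ = d₁ − σ√T = 1.952691 − 0.655624 = 1.297067
N(d₁) = 0.974572,  N(d₂) = 0.902696,  e^(−rT) = 0.905469
E₀ = V₀·N(d₁) − D·e^(−rT)·N(d₂)
   = 149.5149·0.974572 − 56.9053·0.905469·0.902696 = 99.200731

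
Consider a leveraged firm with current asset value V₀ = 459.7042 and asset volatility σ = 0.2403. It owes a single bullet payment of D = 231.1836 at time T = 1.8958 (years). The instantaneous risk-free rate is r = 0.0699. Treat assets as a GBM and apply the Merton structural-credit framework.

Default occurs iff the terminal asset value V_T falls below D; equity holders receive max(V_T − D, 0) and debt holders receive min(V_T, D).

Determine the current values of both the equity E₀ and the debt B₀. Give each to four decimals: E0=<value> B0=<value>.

d₁ = [ln(V₀/D) + (r + σ²/2)T] / (σ√T)
   = [ln(459.7042/231.1836) + (0.0699 + 0.5·0.2403²)·1.8958] / (0.2403·√1.8958)
   = [0.687371 + 0.187252] / 0.330864 = 2.643449
d₂ = d₁ − σ√T = 2.643449 − 0.330864 = 2.312584
N(d₁) = 0.995897,  N(d₂) = 0.989627,  e^(−rT) = 0.875889
E₀ = V₀·N(d₁) − D·e^(−rT)·N(d₂)
   = 459.7042·0.995897 − 231.1836·0.875889·0.989627 = 257.427212
B₀ = V₀ − E₀ = 459.7042 − 257.427212 = 202.276988

E0=257.4272 B0=202.2770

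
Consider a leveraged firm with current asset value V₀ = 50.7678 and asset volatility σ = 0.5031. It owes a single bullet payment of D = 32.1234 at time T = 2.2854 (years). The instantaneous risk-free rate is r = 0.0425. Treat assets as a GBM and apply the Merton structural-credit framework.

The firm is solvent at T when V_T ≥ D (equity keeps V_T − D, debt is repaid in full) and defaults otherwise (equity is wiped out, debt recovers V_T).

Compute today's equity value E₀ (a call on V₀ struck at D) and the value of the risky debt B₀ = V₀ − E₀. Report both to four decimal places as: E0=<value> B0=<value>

E0=25.4329 B0=25.3349

d₁ = [ln(V₀/D) + (r + σ²/2)T] / (σ√T)
   = [ln(50.7678/32.1234) + (0.0425 + 0.5·0.5031²)·2.2854] / (0.5031·√2.2854)
   = [0.457678 + 0.386358] / 0.760563 = 1.109750
d₂ = d₁ − σ√T = 1.109750 − 0.760563 = 0.349187
N(d₁) = 0.866447,  N(d₂) = 0.636525,  e^(−rT) = 0.907438
E₀ = V₀·N(d₁) − D·e^(−rT)·N(d₂)
   = 50.7678·0.866447 − 32.1234·0.907438·0.636525 = 25.432868
B₀ = V₀ − E₀ = 50.7678 − 25.432868 = 25.334932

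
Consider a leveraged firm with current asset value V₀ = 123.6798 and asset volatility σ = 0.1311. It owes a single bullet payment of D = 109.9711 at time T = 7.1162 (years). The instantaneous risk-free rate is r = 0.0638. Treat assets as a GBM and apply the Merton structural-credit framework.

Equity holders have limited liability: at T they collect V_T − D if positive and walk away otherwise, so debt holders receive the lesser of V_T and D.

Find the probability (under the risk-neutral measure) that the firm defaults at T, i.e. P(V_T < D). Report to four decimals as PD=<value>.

d₁ = [ln(V₀/D) + (r + σ²/2)T] / (σ√T)
   = [ln(123.6798/109.9711) + (0.0638 + 0.5·0.1311²)·7.1162] / (0.1311·√7.1162)
   = [0.117478 + 0.515167] / 0.349725 = 1.808980
d₂ = d₁ − σ√T = 1.808980 − 0.349725 = 1.459255
risk-neutral PD = N(−d₂) = N(-1.459255) = 0.072247

PD=0.0722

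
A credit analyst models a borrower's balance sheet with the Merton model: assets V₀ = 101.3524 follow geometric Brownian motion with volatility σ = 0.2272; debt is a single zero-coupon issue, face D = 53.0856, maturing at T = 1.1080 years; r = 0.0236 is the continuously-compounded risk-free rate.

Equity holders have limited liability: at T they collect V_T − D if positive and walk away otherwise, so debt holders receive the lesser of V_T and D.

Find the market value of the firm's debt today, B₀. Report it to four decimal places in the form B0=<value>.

d₁ = [ln(V₀/D) + (r + σ²/2)T] / (σ√T)
   = [ln(101.3524/53.0856) + (0.0236 + 0.5·0.2272²)·1.1080] / (0.2272·√1.1080)
   = [0.646698 + 0.054746] / 0.239154 = 2.933019
d₂ = d₁ − σ√T = 2.933019 − 0.239154 = 2.693864
N(d₁) = 0.998322,  N(d₂) = 0.996469,  e^(−rT) = 0.974190
E₀ = V₀·N(d₁) − D·e^(−rT)·N(d₂)
   = 101.3524·0.998322 − 53.0856·0.974190·0.996469 = 49.649452
B₀ = V₀ − E₀ = 101.3524 − 49.649452 = 51.702948

B0=51.7029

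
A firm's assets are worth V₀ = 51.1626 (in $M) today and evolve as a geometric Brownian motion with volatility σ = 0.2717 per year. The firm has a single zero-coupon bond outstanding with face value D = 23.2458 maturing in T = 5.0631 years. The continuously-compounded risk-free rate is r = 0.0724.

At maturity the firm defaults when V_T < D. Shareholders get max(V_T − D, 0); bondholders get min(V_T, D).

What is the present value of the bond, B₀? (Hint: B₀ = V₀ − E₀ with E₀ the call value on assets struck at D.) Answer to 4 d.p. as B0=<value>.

B0=15.9198

d₁ = [ln(V₀/D) + (r + σ²/2)T] / (σ√T)
   = [ln(51.1626/23.2458) + (0.0724 + 0.5·0.2717²)·5.0631] / (0.2717·√5.0631)
   = [0.788884 + 0.553450] / 0.611361 = 2.195648
d₂ = d₁ − σ√T = 2.195648 − 0.611361 = 1.584287
N(d₁) = 0.985941,  N(d₂) = 0.943436,  e^(−rT) = 0.693109
E₀ = V₀·N(d₁) − D·e^(−rT)·N(d₂)
   = 51.1626·0.985941 − 23.2458·0.693109·0.943436 = 35.242816
B₀ = V₀ − E₀ = 51.1626 − 35.242816 = 15.919784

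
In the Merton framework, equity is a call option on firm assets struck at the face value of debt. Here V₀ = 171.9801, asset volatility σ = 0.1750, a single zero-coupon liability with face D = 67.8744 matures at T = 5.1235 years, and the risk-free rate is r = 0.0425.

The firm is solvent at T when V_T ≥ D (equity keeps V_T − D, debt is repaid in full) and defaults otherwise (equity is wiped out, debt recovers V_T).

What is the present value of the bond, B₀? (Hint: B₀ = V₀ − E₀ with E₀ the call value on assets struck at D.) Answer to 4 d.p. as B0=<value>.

d₁ = [ln(V₀/D) + (r + σ²/2)T] / (σ√T)
   = [ln(171.9801/67.8744) + (0.0425 + 0.5·0.1750²)·5.1235] / (0.1750·√5.1235)
   = [0.929720 + 0.296202] / 0.396115 = 3.094863
d₂ = d₁ − σ√T = 3.094863 − 0.396115 = 2.698748
N(d₁) = 0.999015,  N(d₂) = 0.996520,  e^(−rT) = 0.804328
E₀ = V₀·N(d₁) − D·e^(−rT)·N(d₂)
   = 171.9801·0.999015 − 67.8744·0.804328·0.996520 = 117.407523
B₀ = V₀ − E₀ = 171.9801 − 117.407523 = 54.572577

B0=54.5726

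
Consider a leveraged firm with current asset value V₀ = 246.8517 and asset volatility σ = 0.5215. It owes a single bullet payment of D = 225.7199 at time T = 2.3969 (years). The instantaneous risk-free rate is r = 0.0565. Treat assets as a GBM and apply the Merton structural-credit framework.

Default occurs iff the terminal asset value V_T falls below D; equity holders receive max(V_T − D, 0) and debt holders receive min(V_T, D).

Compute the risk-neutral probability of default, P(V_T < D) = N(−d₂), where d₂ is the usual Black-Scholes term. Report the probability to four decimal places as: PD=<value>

PD=0.5498

d₁ = [ln(V₀/D) + (r + σ²/2)T] / (σ√T)
   = [ln(246.8517/225.7199) + (0.0565 + 0.5·0.5215²)·2.3969] / (0.5215·√2.3969)
   = [0.089493 + 0.461358] / 0.807382 = 0.682268
d₂ = d₁ − σ√T = 0.682268 − 0.807382 = -0.125115
risk-neutral PD = N(−d₂) = N(0.125115) = 0.549784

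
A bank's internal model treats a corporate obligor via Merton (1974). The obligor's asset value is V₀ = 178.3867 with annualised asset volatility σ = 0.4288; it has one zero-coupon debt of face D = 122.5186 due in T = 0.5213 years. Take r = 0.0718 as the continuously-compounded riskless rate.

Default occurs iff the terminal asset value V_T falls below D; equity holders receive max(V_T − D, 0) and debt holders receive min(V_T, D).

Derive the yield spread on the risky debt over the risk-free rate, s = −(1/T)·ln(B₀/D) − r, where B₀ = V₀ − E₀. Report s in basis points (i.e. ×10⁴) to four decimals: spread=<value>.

spread=308.7635

d₁ = [ln(V₀/D) + (r + σ²/2)T] / (σ√T)
   = [ln(178.3867/122.5186) + (0.0718 + 0.5·0.4288²)·0.5213] / (0.4288·√0.5213)
   = [0.375691 + 0.085355] / 0.309598 = 1.489174
d₂ = d₁ − σ√T = 1.489174 − 0.309598 = 1.179575
N(d₁) = 0.931779,  N(d₂) = 0.880915,  e^(−rT) = 0.963262
E₀ = V₀·N(d₁) − D·e^(−rT)·N(d₂)
   = 178.3867·0.931779 − 122.5186·0.963262·0.880915 = 62.253515
B₀ = V₀ − E₀ = 178.3867 − 62.253515 = 116.133185
spread = −(1/T)·ln(B₀/D) − r = −(1/0.5213)·ln(116.133185/122.5186) − 0.0718 = 0.03087635
in basis points: 0.03087635 × 10⁴ = 308.7635 bp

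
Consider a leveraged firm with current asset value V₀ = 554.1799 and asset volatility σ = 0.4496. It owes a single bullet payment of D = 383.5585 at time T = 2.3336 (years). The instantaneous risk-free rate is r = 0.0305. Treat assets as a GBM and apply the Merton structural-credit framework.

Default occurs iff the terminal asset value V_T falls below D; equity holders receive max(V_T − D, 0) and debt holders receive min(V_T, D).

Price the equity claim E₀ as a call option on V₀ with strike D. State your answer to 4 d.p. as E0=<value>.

d₁ = [ln(V₀/D) + (r + σ²/2)T] / (σ√T)
   = [ln(554.1799/383.5585) + (0.0305 + 0.5·0.4496²)·2.3336] / (0.4496·√2.3336)
   = [0.367997 + 0.307032] / 0.686815 = 0.982840
d₂ = d₁ − σ√T = 0.982840 − 0.686815 = 0.296026
N(d₁) = 0.837157,  N(d₂) = 0.616395,  e^(−rT) = 0.931299
E₀ = V₀·N(d₁) − D·e^(−rT)·N(d₂)
   = 554.1799·0.837157 − 383.5585·0.931299·0.616395 = 243.754621

E0=243.7546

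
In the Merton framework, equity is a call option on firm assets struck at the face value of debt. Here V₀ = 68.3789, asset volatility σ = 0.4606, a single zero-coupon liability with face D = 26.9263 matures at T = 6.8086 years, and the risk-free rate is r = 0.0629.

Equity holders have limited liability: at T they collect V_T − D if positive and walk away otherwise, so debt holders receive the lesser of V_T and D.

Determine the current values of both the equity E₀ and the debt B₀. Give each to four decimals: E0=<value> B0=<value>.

d₁ = [ln(V₀/D) + (r + σ²/2)T] / (σ√T)
   = [ln(68.3789/26.9263) + (0.0629 + 0.5·0.4606²)·6.8086] / (0.4606·√6.8086)
   = [0.931961 + 1.150491] / 1.201857 = 1.732695
d₂ = d₁ − σ√T = 1.732695 − 1.201857 = 0.530838
N(d₁) = 0.958425,  N(d₂) = 0.702234,  e^(−rT) = 0.651641
E₀ = V₀·N(d₁) − D·e^(−rT)·N(d₂)
   = 68.3789·0.958425 − 26.9263·0.651641·0.702234 = 53.214441
B₀ = V₀ − E₀ = 68.3789 − 53.214441 = 15.164459

E0=53.2144 B0=15.1645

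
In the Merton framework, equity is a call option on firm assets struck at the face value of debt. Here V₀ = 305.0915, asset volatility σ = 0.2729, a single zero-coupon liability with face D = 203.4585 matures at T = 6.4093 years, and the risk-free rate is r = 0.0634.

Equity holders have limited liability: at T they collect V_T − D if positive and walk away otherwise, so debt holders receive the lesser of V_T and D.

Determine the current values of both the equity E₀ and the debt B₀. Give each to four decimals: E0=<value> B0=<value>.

d₁ = [ln(V₀/D) + (r + σ²/2)T] / (σ√T)
   = [ln(305.0915/203.4585) + (0.0634 + 0.5·0.2729²)·6.4093] / (0.2729·√6.4093)
   = [0.405150 + 0.645014] / 0.690890 = 1.520016
d₂ = d₁ − σ√T = 1.520016 − 0.690890 = 0.829126
N(d₁) = 0.935747,  N(d₂) = 0.796483,  e^(−rT) = 0.666077
E₀ = V₀·N(d₁) − D·e^(−rT)·N(d₂)
   = 305.0915·0.935747 − 203.4585·0.666077·0.796483 = 177.549603
B₀ = V₀ − E₀ = 305.0915 − 177.549603 = 127.541897

E0=177.5496 B0=127.5419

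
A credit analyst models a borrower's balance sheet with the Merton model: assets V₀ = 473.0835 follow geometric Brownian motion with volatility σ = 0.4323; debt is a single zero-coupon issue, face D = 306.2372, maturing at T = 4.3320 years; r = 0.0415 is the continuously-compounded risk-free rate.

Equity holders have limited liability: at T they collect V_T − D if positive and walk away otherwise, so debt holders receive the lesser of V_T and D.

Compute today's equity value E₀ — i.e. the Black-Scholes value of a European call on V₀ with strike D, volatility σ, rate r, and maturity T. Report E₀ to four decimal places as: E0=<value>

d₁ = [ln(V₀/D) + (r + σ²/2)T] / (σ√T)
   = [ln(473.0835/306.2372) + (0.0415 + 0.5·0.4323²)·4.3320] / (0.4323·√4.3320)
   = [0.434912 + 0.584567] / 0.899766 = 1.133050
d₂ = d₁ − σ√T = 1.133050 − 0.899766 = 0.233284
N(d₁) = 0.871403,  N(d₂) = 0.592229,  e^(−rT) = 0.835456
E₀ = V₀·N(d₁) − D·e^(−rT)·N(d₂)
   = 473.0835·0.871403 − 306.2372·0.835456·0.592229 = 260.726020

E0=260.7260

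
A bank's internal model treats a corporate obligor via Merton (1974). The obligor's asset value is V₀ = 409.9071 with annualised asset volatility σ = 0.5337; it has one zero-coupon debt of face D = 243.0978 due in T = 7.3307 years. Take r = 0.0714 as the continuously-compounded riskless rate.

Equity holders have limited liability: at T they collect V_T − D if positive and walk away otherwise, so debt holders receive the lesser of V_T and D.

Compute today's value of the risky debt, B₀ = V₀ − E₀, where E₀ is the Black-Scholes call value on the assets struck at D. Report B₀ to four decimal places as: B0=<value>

B0=102.4437

d₁ = [ln(V₀/D) + (r + σ²/2)T] / (σ√T)
   = [ln(409.9071/243.0978) + (0.0714 + 0.5·0.5337²)·7.3307] / (0.5337·√7.3307)
   = [0.522467 + 1.567434] / 1.445007 = 1.446291
d₂ = d₁ − σ√T = 1.446291 − 1.445007 = 0.001285
N(d₁) = 0.925952,  N(d₂) = 0.500512,  e^(−rT) = 0.592496
E₀ = V₀·N(d₁) − D·e^(−rT)·N(d₂)
   = 409.9071·0.925952 − 243.0978·0.592496·0.500512 = 307.463418
B₀ = V₀ − E₀ = 409.9071 − 307.463418 = 102.443682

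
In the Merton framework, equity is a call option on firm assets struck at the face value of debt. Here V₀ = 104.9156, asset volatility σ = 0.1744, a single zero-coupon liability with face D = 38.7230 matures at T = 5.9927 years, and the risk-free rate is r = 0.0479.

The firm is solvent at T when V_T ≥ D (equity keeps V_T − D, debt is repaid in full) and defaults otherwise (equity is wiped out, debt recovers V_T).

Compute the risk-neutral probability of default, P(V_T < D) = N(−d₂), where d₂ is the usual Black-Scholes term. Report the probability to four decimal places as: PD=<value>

PD=0.0026

d₁ = [ln(V₀/D) + (r + σ²/2)T] / (σ√T)
   = [ln(104.9156/38.7230) + (0.0479 + 0.5·0.1744²)·5.9927] / (0.1744·√5.9927)
   = [0.996722 + 0.378185] / 0.426931 = 3.220445
d₂ = d₁ − σ√T = 3.220445 − 0.426931 = 2.793514
risk-neutral PD = N(−d₂) = N(-2.793514) = 0.002607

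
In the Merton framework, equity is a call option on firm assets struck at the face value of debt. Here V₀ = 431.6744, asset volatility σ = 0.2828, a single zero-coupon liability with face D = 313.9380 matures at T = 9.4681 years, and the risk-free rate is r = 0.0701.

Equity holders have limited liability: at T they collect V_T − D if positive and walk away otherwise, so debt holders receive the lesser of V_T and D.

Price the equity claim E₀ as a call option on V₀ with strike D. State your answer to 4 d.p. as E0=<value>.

E0=284.0153

d₁ = [ln(V₀/D) + (r + σ²/2)T] / (σ√T)
   = [ln(431.6744/313.9380) + (0.0701 + 0.5·0.2828²)·9.4681] / (0.2828·√9.4681)
   = [0.318476 + 1.042323] / 0.870183 = 1.563808
d₂ = d₁ − σ√T = 1.563808 − 0.870183 = 0.693624
N(d₁) = 0.941069,  N(d₂) = 0.756041,  e^(−rT) = 0.514935
E₀ = V₀·N(d₁) − D·e^(−rT)·N(d₂)
   = 431.6744·0.941069 − 313.9380·0.514935·0.756041 = 284.015310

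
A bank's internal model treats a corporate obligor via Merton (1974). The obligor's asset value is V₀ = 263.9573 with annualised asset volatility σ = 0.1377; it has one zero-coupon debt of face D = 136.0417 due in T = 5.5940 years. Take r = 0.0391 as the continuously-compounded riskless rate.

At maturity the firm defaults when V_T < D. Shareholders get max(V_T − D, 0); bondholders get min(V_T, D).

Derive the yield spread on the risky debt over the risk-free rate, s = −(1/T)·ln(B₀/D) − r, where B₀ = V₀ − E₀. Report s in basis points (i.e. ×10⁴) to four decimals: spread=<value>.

spread=0.9278

d₁ = [ln(V₀/D) + (r + σ²/2)T] / (σ√T)
   = [ln(263.9573/136.0417) + (0.0391 + 0.5·0.1377²)·5.5940] / (0.1377·√5.5940)
   = [0.662826 + 0.271760] / 0.325683 = 2.869618
d₂ = d₁ − σ√T = 2.869618 − 0.325683 = 2.543935
N(d₁) = 0.997945,  N(d₂) = 0.994519,  e^(−rT) = 0.803542
E₀ = V₀·N(d₁) − D·e^(−rT)·N(d₂)
   = 263.9573·0.997945 − 136.0417·0.803542·0.994519 = 154.698755
B₀ = V₀ − E₀ = 263.9573 − 154.698755 = 109.258545
spread = −(1/T)·ln(B₀/D) − r = −(1/5.5940)·ln(109.258545/136.0417) − 0.0391 = 0.00009278
in basis points: 0.00009278 × 10⁴ = 0.9278 bp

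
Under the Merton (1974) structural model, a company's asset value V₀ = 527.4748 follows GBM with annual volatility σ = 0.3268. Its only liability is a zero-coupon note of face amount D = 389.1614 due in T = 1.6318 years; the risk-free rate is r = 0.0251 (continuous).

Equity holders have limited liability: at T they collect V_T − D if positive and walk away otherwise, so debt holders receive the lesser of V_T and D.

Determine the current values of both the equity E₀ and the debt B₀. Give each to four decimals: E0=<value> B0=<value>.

d₁ = [ln(V₀/D) + (r + σ²/2)T] / (σ√T)
   = [ln(527.4748/389.1614) + (0.0251 + 0.5·0.3268²)·1.6318] / (0.3268·√1.6318)
   = [0.304107 + 0.128095] / 0.417461 = 1.035312
d₂ = d₁ − σ√T = 1.035312 − 0.417461 = 0.617851
N(d₁) = 0.849738,  N(d₂) = 0.731663,  e^(−rT) = 0.959869
E₀ = V₀·N(d₁) − D·e^(−rT)·N(d₂)
   = 527.4748·0.849738 − 389.1614·0.959869·0.731663 = 174.907082
B₀ = V₀ − E₀ = 527.4748 − 174.907082 = 352.567718

E0=174.9071 B0=352.5677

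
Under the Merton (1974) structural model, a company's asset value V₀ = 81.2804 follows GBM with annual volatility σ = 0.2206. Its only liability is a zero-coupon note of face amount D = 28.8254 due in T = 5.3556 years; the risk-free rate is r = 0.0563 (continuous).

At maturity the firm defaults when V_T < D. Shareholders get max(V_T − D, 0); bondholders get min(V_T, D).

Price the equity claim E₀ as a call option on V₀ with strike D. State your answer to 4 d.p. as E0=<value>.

d₁ = [ln(V₀/D) + (r + σ²/2)T] / (σ√T)
   = [ln(81.2804/28.8254) + (0.0563 + 0.5·0.2206²)·5.3556] / (0.2206·√5.3556)
   = [1.036648 + 0.431834] / 0.510516 = 2.876464
d₂ = d₁ − σ√T = 2.876464 − 0.510516 = 2.365948
N(d₁) = 0.997989,  N(d₂) = 0.991008,  e^(−rT) = 0.739693
E₀ = V₀·N(d₁) − D·e^(−rT)·N(d₂)
   = 81.2804·0.997989 − 28.8254·0.739693·0.991008 = 59.986747

E0=59.9867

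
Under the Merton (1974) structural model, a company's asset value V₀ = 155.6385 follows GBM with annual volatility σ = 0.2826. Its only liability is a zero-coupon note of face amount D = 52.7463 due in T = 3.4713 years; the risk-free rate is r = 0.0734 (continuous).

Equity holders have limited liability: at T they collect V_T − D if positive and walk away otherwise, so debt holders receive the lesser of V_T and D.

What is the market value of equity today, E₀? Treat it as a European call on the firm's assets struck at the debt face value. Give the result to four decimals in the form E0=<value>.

d₁ = [ln(V₀/D) + (r + σ²/2)T] / (σ√T)
   = [ln(155.6385/52.7463) + (0.0734 + 0.5·0.2826²)·3.4713] / (0.2826·√3.4713)
   = [1.082042 + 0.393407] / 0.526524 = 2.802245
d₂ = d₁ − σ√T = 2.802245 − 0.526524 = 2.275721
N(d₁) = 0.997463,  N(d₂) = 0.988569,  e^(−rT) = 0.775077
E₀ = V₀·N(d₁) − D·e^(−rT)·N(d₂)
   = 155.6385·0.997463 − 52.7463·0.775077·0.988569 = 114.828499

E0=114.8285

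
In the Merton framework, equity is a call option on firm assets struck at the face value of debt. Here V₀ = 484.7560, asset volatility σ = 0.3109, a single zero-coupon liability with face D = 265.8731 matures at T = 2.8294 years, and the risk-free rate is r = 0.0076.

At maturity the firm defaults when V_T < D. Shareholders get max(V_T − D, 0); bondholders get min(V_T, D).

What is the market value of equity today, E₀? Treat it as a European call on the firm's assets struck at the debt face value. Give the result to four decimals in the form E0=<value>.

E0=234.9414

d₁ = [ln(V₀/D) + (r + σ²/2)T] / (σ√T)
   = [ln(484.7560/265.8731) + (0.0076 + 0.5·0.3109²)·2.8294] / (0.3109·√2.8294)
   = [0.600627 + 0.158247] / 0.522959 = 1.451113
d₂ = d₁ − σ√T = 1.451113 − 0.522959 = 0.928154
N(d₁) = 0.926626,  N(d₂) = 0.823336,  e^(−rT) = 0.978726
E₀ = V₀·N(d₁) − D·e^(−rT)·N(d₂)
   = 484.7560·0.926626 − 265.8731·0.978726·0.823336 = 234.941419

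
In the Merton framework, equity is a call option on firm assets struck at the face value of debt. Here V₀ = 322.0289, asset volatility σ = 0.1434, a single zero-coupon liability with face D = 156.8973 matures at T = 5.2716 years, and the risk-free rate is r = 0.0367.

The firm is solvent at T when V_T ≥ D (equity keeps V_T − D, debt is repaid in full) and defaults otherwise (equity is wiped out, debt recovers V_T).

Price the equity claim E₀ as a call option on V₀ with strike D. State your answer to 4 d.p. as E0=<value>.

d₁ = [ln(V₀/D) + (r + σ²/2)T] / (σ√T)
   = [ln(322.0289/156.8973) + (0.0367 + 0.5·0.1434²)·5.2716] / (0.1434·√5.2716)
   = [0.719050 + 0.247669] / 0.329246 = 2.936161
d₂ = d₁ − σ√T = 2.936161 − 0.329246 = 2.606915
N(d₁) = 0.998338,  N(d₂) = 0.995432,  e^(−rT) = 0.824096
E₀ = V₀·N(d₁) − D·e^(−rT)·N(d₂)
   = 322.0289·0.998338 − 156.8973·0.824096·0.995432 = 192.785989

E0=192.7860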